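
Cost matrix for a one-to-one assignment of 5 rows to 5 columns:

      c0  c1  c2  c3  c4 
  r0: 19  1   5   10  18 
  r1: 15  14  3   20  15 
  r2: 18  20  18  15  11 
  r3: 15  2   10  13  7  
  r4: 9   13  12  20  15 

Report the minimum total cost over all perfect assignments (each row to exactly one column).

Minimum assignment cost: 35

one of 2 optimal assignments: row0→col1 (cost 1), row1→col2 (cost 3), row2→col3 (cost 15), row3→col4 (cost 7), row4→col0 (cost 9)
total = 1 + 3 + 15 + 7 + 9 = 35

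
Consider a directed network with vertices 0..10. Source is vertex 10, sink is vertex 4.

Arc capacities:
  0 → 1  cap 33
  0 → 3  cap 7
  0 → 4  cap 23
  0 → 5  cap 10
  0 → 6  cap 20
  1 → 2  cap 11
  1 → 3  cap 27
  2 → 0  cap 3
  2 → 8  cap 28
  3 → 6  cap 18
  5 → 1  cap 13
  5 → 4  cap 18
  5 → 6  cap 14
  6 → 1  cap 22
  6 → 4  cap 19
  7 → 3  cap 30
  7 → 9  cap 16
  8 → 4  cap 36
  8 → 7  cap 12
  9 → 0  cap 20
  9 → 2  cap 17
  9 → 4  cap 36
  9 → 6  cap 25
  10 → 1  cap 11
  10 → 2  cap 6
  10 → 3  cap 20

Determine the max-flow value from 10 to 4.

Maximum flow value: 35

augment #1: 10→2→0→4 bottleneck 3, total now 3
augment #2: 10→2→8→4 bottleneck 3, total now 6
augment #3: 10→3→6→4 bottleneck 18, total now 24
augment #4: 10→1→2→8→4 bottleneck 11, total now 35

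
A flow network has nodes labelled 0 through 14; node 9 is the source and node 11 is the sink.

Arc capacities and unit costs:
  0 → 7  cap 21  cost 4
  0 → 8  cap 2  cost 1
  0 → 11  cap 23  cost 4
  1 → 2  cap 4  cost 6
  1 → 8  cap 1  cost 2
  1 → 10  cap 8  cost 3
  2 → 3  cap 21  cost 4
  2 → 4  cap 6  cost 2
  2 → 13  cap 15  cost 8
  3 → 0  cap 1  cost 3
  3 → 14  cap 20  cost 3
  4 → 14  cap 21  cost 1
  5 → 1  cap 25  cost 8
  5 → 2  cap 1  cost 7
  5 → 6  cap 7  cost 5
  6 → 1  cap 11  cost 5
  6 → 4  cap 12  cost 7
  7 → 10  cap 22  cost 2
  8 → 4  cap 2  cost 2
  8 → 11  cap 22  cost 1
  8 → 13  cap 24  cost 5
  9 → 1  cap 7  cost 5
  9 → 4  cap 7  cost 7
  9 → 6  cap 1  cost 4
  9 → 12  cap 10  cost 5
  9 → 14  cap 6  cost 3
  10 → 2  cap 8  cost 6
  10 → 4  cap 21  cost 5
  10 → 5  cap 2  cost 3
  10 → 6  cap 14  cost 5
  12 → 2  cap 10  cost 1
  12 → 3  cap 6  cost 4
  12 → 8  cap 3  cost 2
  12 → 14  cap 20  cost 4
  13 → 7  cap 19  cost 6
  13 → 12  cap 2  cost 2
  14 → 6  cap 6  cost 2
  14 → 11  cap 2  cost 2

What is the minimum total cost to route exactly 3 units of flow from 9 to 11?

Minimum cost for 3 units: 18

shortest-cost path #1: 9→14→11 push 2 @ unit cost 5 (adds 10)
shortest-cost path #2: 9→12→8→11 push 1 @ unit cost 8 (adds 8)
total cost = 18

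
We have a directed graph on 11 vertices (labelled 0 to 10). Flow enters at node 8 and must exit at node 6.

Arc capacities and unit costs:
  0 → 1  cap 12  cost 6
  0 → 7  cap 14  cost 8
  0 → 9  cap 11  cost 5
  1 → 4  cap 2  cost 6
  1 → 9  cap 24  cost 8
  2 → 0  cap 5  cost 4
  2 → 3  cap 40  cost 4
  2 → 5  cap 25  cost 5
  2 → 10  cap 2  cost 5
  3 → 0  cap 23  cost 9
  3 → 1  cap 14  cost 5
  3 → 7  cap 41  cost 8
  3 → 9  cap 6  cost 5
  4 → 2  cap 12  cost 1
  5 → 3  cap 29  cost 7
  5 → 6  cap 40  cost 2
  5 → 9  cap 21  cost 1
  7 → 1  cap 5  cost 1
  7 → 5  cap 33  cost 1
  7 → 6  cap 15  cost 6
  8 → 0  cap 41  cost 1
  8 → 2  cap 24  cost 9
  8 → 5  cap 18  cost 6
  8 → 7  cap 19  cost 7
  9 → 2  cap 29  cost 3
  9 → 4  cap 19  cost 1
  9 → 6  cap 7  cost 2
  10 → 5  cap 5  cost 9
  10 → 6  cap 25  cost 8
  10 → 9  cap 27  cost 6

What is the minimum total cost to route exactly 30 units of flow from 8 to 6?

Minimum cost for 30 units: 250

shortest-cost path #1: 8→5→6 push 18 @ unit cost 8 (adds 144)
shortest-cost path #2: 8→0→9→6 push 7 @ unit cost 8 (adds 56)
shortest-cost path #3: 8→7→5→6 push 5 @ unit cost 10 (adds 50)
total cost = 250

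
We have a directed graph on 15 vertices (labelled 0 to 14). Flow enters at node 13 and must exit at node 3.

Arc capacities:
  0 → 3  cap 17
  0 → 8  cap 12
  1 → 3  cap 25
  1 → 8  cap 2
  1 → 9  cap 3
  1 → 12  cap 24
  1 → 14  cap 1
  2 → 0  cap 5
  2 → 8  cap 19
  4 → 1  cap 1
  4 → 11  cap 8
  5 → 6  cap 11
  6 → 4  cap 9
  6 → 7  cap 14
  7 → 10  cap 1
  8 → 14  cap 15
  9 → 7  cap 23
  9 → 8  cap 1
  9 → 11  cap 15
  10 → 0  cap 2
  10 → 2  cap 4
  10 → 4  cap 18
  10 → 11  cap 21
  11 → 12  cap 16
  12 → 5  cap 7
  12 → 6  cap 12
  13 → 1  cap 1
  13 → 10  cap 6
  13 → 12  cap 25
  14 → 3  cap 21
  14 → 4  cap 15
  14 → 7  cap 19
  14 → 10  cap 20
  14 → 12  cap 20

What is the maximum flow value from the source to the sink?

augment #1: 13→1→3 bottleneck 1, total now 1
augment #2: 13→10→0→3 bottleneck 2, total now 3
augment #3: 13→10→2→0→3 bottleneck 4, total now 7
augment #4: 13→12→6→4→1→3 bottleneck 1, total now 8

Maximum flow value: 8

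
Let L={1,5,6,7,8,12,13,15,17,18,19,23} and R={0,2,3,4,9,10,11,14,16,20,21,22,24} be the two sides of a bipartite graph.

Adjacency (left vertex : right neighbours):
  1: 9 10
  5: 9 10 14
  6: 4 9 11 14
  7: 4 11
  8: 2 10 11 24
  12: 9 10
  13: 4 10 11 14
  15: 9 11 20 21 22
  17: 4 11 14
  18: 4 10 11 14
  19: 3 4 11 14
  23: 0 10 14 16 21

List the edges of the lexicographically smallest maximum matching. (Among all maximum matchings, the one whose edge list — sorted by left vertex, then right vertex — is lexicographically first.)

Lex-smallest maximum matching: {(1,9), (5,10), (6,4), (7,11), (8,2), (13,14), (15,20), (19,3), (23,0)}

|M| = 9 (so the lex-smallest maximum matching has 9 edges)
process left vertices in ascending order; for each, take the smallest-labelled available neighbour that still permits 9 edges overall, or leave it unmatched if none does
lex-smallest matching: {1-9, 5-10, 6-4, 7-11, 8-2, 13-14, 15-20, 19-3, 23-0}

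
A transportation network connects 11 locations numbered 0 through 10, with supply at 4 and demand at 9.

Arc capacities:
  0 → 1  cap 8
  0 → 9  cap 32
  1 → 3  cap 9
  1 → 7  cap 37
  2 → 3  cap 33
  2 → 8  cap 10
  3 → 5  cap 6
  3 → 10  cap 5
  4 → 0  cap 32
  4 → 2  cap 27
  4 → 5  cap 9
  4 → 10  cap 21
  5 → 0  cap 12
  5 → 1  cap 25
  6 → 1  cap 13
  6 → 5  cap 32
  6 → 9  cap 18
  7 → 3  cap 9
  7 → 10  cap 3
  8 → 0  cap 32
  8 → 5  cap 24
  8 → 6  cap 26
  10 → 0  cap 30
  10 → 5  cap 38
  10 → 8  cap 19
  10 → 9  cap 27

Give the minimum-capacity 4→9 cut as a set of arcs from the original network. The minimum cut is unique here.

augment #1: 4→0→9 push 32
augment #2: 4→10→9 push 21
augment #3: 4→2→3→10→9 push 5
augment #4: 4→2→8→6→9 push 10
augment #5: 4→5→1→7→10→9 push 1
augment #6: 4→5→1→7→10→8→6→9 push 2
max flow = 71; residual-reachable set from 4 gives S-side
cut edges (S→T): {(0,9), (2,8), (3,10), (4,10), (7,10)} total cap 71

Min-cut arcs: {(0,9), (2,8), (3,10), (4,10), (7,10)} (total capacity 71)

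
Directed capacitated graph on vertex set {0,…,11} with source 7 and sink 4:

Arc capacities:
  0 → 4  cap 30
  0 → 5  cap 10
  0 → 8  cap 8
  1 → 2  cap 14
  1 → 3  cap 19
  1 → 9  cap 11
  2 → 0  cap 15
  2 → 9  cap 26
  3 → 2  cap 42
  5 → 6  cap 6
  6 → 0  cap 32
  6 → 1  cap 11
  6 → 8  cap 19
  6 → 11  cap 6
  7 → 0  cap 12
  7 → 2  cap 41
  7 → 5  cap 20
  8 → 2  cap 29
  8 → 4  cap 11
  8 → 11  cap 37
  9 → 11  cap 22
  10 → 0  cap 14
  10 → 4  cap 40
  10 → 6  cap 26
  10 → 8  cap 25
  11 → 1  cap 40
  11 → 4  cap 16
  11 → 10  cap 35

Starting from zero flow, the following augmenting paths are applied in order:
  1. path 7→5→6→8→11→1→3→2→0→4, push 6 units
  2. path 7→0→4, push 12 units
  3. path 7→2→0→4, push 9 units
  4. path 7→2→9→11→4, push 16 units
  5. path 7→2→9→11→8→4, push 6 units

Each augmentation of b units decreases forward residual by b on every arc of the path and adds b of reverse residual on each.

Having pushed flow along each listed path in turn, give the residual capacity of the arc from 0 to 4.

Residual capacity of (0,4): 3

after path 1 (7→5→6→8→11→1→3→2→0→4, push 6): res(0,4)=24
after path 2 (7→0→4, push 12): res(0,4)=12
after path 3 (7→2→0→4, push 9): res(0,4)=3
after path 4 (7→2→9→11→4, push 16): res(0,4)=3
after path 5 (7→2→9→11→8→4, push 6): res(0,4)=3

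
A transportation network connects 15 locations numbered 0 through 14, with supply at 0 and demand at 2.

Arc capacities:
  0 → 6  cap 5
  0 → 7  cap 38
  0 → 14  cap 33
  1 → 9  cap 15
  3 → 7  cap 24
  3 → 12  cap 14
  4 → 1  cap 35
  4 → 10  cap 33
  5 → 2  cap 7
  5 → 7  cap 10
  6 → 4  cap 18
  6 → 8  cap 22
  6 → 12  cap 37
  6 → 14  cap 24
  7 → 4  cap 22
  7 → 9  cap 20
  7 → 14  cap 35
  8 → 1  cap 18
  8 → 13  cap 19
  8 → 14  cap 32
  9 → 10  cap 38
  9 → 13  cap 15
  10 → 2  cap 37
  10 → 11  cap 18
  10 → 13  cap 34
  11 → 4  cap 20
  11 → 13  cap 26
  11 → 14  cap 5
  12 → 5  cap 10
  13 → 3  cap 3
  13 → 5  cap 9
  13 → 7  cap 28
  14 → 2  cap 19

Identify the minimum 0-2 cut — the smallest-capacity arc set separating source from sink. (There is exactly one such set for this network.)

Min-cut arcs: {(0,6), (0,7), (14,2)} (total capacity 62)

augment #1: 0→14→2 push 19
augment #2: 0→6→4→10→2 push 5
augment #3: 0→7→4→10→2 push 22
augment #4: 0→7→9→10→2 push 10
augment #5: 0→7→9→13→5→2 push 6
max flow = 62; residual-reachable set from 0 gives S-side
cut edges (S→T): {(0,6), (0,7), (14,2)} total cap 62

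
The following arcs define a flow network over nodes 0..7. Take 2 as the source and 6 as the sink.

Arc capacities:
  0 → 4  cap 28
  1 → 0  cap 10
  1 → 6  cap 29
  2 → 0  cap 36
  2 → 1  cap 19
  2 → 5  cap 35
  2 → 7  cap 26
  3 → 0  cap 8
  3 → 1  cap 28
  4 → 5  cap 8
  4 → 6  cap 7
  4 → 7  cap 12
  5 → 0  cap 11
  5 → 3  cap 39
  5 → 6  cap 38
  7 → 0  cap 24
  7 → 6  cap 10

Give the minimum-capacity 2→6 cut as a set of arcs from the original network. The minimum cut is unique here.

augment #1: 2→1→6 push 19
augment #2: 2→5→6 push 35
augment #3: 2→7→6 push 10
augment #4: 2→0→4→6 push 7
augment #5: 2→0→4→5→6 push 3
augment #6: 2→0→4→5→3→1→6 push 5
max flow = 79; residual-reachable set from 2 gives S-side
cut edges (S→T): {(2,1), (2,5), (4,5), (4,6), (7,6)} total cap 79

Min-cut arcs: {(2,1), (2,5), (4,5), (4,6), (7,6)} (total capacity 79)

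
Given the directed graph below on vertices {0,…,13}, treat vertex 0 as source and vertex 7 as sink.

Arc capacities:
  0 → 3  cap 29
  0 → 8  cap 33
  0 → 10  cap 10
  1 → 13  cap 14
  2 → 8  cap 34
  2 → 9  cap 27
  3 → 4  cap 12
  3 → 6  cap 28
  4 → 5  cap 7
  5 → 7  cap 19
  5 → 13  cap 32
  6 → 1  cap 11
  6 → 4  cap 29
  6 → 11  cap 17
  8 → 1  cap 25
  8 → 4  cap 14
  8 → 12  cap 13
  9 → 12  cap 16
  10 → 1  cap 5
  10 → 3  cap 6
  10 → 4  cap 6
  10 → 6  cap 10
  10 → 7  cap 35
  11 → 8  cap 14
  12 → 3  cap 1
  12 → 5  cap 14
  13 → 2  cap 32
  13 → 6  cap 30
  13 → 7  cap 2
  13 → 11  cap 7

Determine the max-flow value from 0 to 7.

augment #1: 0→10→7 bottleneck 10, total now 10
augment #2: 0→3→4→5→7 bottleneck 7, total now 17
augment #3: 0→8→1→13→7 bottleneck 2, total now 19
augment #4: 0→8→12→5→7 bottleneck 12, total now 31

Maximum flow value: 31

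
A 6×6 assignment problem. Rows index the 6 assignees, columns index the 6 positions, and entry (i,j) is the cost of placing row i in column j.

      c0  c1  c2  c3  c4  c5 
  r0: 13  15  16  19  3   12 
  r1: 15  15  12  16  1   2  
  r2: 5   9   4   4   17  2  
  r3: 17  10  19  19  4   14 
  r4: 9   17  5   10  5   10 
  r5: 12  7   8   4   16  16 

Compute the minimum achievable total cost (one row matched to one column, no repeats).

optimal assignment: row0→col4 (cost 3), row1→col5 (cost 2), row2→col0 (cost 5), row3→col1 (cost 10), row4→col2 (cost 5), row5→col3 (cost 4)
total = 3 + 2 + 5 + 10 + 5 + 4 = 29

Minimum assignment cost: 29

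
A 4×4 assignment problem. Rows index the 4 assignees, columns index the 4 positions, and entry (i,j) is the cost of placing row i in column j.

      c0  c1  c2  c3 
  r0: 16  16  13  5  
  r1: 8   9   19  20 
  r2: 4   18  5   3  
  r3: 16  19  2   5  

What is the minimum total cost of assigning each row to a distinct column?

optimal assignment: row0→col3 (cost 5), row1→col1 (cost 9), row2→col0 (cost 4), row3→col2 (cost 2)
total = 5 + 9 + 4 + 2 = 20

Minimum assignment cost: 20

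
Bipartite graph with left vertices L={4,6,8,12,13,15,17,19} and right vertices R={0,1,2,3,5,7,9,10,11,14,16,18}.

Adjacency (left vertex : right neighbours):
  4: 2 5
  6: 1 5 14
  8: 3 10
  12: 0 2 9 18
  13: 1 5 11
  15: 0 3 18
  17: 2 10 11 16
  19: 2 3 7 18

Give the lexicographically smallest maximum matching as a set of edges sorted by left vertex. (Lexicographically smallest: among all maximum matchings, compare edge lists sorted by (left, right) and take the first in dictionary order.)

|M| = 8 (so the lex-smallest maximum matching has 8 edges)
process left vertices in ascending order; for each, take the smallest-labelled available neighbour that still permits 8 edges overall, or leave it unmatched if none does
lex-smallest matching: {4-2, 6-1, 8-3, 12-0, 13-5, 15-18, 17-10, 19-7}

Lex-smallest maximum matching: {(4,2), (6,1), (8,3), (12,0), (13,5), (15,18), (17,10), (19,7)}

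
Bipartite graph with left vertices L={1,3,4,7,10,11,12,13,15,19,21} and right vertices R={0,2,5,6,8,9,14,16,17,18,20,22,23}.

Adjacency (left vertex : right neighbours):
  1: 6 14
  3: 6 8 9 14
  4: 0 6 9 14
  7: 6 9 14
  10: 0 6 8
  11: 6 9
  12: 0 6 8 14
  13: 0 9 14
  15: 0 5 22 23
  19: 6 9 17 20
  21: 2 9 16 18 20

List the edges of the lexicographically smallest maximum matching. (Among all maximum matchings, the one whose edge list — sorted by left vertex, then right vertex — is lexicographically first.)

|M| = 8 (so the lex-smallest maximum matching has 8 edges)
process left vertices in ascending order; for each, take the smallest-labelled available neighbour that still permits 8 edges overall, or leave it unmatched if none does
lex-smallest matching: {1-6, 3-8, 4-0, 7-9, 12-14, 15-5, 19-17, 21-2}

Lex-smallest maximum matching: {(1,6), (3,8), (4,0), (7,9), (12,14), (15,5), (19,17), (21,2)}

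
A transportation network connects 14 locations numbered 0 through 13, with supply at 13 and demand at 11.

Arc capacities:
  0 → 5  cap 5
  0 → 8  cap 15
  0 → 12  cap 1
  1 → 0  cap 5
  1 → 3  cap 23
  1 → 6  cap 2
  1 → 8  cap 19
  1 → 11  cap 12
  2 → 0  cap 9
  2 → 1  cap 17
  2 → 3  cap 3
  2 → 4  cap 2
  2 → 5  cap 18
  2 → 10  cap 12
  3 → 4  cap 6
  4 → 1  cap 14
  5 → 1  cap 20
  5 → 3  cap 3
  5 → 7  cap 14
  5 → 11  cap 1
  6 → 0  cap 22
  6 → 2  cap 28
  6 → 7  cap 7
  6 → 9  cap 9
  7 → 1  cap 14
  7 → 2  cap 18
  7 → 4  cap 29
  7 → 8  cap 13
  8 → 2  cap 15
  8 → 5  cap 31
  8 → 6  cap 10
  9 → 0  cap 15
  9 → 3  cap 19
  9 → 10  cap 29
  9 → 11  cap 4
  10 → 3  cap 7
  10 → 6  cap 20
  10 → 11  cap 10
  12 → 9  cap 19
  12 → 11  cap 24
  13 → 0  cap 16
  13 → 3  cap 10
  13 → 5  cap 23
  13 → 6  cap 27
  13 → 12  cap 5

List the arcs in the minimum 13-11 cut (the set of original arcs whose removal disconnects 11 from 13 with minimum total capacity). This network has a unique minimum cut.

Min-cut arcs: {(0,12), (1,11), (5,11), (9,11), (10,11), (13,12)} (total capacity 33)

augment #1: 13→5→11 push 1
augment #2: 13→12→11 push 5
augment #3: 13→0→12→11 push 1
augment #4: 13→5→1→11 push 12
augment #5: 13→6→9→11 push 4
augment #6: 13→6→2→10→11 push 10
max flow = 33; residual-reachable set from 13 gives S-side
cut edges (S→T): {(0,12), (1,11), (5,11), (9,11), (10,11), (13,12)} total cap 33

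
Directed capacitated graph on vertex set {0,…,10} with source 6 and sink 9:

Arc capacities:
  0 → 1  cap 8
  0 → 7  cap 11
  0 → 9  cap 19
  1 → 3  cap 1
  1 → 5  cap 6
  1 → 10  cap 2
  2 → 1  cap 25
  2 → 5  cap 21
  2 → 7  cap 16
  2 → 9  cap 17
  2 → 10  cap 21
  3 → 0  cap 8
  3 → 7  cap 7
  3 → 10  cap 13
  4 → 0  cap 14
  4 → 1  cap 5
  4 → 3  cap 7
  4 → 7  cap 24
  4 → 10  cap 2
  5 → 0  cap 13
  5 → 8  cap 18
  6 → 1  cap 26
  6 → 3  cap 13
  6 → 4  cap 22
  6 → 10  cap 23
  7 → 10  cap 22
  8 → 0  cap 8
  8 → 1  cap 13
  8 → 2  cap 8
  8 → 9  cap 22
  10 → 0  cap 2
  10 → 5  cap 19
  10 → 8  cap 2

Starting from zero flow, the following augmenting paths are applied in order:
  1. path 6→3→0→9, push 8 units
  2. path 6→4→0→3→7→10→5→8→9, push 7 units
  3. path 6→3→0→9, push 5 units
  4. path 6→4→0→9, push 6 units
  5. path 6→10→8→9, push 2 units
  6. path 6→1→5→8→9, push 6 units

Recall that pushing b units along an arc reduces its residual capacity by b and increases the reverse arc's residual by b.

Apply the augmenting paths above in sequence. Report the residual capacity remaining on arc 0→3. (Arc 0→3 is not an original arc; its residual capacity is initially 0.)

Residual capacity of (0,3): 6

after path 1 (6→3→0→9, push 8): res(0,3)=8
after path 2 (6→4→0→3→7→10→5→8→9, push 7): res(0,3)=1
after path 3 (6→3→0→9, push 5): res(0,3)=6
after path 4 (6→4→0→9, push 6): res(0,3)=6
after path 5 (6→10→8→9, push 2): res(0,3)=6
after path 6 (6→1→5→8→9, push 6): res(0,3)=6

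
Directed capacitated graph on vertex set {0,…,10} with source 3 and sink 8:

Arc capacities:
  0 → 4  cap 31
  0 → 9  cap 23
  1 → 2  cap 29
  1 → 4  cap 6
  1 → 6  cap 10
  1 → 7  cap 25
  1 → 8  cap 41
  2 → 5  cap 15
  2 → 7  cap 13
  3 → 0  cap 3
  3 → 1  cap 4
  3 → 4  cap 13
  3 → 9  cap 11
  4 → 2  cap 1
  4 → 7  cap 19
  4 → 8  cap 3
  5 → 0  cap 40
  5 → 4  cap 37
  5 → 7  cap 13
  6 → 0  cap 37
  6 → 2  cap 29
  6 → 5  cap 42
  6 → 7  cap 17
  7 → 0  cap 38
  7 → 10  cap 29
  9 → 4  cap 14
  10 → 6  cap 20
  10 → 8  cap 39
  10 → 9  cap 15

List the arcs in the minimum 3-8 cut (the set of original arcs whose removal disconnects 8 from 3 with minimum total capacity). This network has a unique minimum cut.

augment #1: 3→1→8 push 4
augment #2: 3→4→8 push 3
augment #3: 3→4→7→10→8 push 10
augment #4: 3→0→4→7→10→8 push 3
augment #5: 3→9→4→7→10→8 push 6
augment #6: 3→9→4→2→7→10→8 push 1
max flow = 27; residual-reachable set from 3 gives S-side
cut edges (S→T): {(3,1), (4,2), (4,7), (4,8)} total cap 27

Min-cut arcs: {(3,1), (4,2), (4,7), (4,8)} (total capacity 27)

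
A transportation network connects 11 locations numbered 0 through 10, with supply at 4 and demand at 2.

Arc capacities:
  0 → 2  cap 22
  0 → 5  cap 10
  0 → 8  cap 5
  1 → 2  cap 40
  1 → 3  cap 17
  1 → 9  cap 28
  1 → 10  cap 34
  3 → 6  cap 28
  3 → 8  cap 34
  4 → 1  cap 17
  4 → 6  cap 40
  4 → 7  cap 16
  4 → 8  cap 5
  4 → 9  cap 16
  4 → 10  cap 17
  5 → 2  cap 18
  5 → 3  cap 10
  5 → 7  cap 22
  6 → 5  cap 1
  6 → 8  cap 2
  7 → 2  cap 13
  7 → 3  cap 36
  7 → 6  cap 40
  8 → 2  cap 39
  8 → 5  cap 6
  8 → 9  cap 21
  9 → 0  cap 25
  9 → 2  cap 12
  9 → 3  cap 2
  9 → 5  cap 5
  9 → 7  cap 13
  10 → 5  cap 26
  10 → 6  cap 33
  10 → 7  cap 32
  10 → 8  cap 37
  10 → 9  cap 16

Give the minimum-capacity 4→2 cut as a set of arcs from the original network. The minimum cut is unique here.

augment #1: 4→1→2 push 17
augment #2: 4→7→2 push 13
augment #3: 4→8→2 push 5
augment #4: 4→9→2 push 12
augment #5: 4→6→5→2 push 1
augment #6: 4→6→8→2 push 2
augment #7: 4→9→0→2 push 4
augment #8: 4→10→5→2 push 17
augment #9: 4→7→3→8→2 push 3
max flow = 74; residual-reachable set from 4 gives S-side
cut edges (S→T): {(4,1), (4,7), (4,8), (4,9), (4,10), (6,5), (6,8)} total cap 74

Min-cut arcs: {(4,1), (4,7), (4,8), (4,9), (4,10), (6,5), (6,8)} (total capacity 74)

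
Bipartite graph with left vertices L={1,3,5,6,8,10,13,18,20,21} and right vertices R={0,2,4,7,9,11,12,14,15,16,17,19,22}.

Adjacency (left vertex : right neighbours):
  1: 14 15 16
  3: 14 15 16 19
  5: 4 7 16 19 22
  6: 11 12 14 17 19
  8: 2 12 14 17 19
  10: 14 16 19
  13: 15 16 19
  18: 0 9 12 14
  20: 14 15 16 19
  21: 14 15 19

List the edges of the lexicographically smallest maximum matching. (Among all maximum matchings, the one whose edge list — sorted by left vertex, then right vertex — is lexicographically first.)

Lex-smallest maximum matching: {(1,14), (3,15), (5,4), (6,11), (8,2), (10,16), (13,19), (18,0)}

|M| = 8 (so the lex-smallest maximum matching has 8 edges)
process left vertices in ascending order; for each, take the smallest-labelled available neighbour that still permits 8 edges overall, or leave it unmatched if none does
lex-smallest matching: {1-14, 3-15, 5-4, 6-11, 8-2, 10-16, 13-19, 18-0}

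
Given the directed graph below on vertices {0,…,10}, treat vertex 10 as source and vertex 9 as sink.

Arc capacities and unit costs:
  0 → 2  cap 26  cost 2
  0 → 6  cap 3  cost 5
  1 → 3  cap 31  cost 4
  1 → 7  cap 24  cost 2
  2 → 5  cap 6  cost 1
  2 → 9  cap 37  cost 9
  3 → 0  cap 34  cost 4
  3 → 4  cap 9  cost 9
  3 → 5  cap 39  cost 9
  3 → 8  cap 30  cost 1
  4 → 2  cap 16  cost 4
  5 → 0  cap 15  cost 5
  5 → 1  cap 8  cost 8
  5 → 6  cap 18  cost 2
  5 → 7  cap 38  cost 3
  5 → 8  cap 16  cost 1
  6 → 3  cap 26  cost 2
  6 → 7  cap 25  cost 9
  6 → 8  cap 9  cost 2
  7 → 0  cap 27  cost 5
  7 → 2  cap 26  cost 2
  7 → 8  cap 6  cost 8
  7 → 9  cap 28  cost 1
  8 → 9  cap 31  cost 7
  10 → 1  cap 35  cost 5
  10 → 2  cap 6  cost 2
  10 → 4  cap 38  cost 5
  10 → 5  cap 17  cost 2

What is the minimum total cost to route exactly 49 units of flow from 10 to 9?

shortest-cost path #1: 10→5→7→9 push 17 @ unit cost 6 (adds 102)
shortest-cost path #2: 10→2→5→7→9 push 6 @ unit cost 7 (adds 42)
shortest-cost path #3: 10→1→7→9 push 5 @ unit cost 8 (adds 40)
shortest-cost path #4: 10→1→7→5→8→9 push 16 @ unit cost 12 (adds 192)
shortest-cost path #5: 10→1→7→5→2→9 push 3 @ unit cost 12 (adds 36)
shortest-cost path #6: 10→1→3→8→9 push 2 @ unit cost 17 (adds 34)
total cost = 446

Minimum cost for 49 units: 446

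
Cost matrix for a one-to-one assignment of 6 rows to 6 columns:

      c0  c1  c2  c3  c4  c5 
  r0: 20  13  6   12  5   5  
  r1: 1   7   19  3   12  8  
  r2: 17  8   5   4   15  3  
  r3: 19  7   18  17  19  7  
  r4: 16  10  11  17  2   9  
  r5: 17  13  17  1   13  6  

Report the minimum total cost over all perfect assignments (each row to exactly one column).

optimal assignment: row0→col2 (cost 6), row1→col0 (cost 1), row2→col5 (cost 3), row3→col1 (cost 7), row4→col4 (cost 2), row5→col3 (cost 1)
total = 6 + 1 + 3 + 7 + 2 + 1 = 20

Minimum assignment cost: 20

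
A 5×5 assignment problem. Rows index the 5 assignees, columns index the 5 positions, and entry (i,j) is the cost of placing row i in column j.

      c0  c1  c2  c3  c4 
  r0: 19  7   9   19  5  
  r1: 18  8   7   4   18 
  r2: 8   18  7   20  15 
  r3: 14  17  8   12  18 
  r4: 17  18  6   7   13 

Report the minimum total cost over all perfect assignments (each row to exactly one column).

Minimum assignment cost: 36

optimal assignment: row0→col4 (cost 5), row1→col1 (cost 8), row2→col0 (cost 8), row3→col2 (cost 8), row4→col3 (cost 7)
total = 5 + 8 + 8 + 8 + 7 = 36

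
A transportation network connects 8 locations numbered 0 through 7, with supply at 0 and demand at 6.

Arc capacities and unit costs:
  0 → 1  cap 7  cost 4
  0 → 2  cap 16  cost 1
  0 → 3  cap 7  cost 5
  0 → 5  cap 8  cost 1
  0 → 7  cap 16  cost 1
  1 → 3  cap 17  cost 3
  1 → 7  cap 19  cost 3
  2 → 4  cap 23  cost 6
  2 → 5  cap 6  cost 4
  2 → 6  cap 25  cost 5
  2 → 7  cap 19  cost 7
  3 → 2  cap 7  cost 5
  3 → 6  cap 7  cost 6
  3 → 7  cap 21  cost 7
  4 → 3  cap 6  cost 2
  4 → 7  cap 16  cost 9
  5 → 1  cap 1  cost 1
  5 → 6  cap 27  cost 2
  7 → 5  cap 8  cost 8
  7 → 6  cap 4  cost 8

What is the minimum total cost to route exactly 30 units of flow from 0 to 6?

shortest-cost path #1: 0→5→6 push 8 @ unit cost 3 (adds 24)
shortest-cost path #2: 0→2→6 push 16 @ unit cost 6 (adds 96)
shortest-cost path #3: 0→7→6 push 4 @ unit cost 9 (adds 36)
shortest-cost path #4: 0→3→6 push 2 @ unit cost 11 (adds 22)
total cost = 178

Minimum cost for 30 units: 178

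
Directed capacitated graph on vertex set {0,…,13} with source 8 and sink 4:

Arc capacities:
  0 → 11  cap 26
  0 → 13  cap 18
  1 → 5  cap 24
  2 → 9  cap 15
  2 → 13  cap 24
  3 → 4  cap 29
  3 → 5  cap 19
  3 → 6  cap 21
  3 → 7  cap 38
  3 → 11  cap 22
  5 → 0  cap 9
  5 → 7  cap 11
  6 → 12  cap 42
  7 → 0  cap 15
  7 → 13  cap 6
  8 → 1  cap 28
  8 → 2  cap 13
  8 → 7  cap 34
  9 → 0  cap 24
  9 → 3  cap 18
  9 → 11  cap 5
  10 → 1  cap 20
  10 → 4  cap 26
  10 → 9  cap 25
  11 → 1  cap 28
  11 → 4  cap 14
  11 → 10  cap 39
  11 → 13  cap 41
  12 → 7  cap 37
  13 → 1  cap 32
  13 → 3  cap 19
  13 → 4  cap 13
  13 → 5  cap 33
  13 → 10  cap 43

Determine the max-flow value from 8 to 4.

Maximum flow value: 43

augment #1: 8→2→13→4 bottleneck 13, total now 13
augment #2: 8→7→0→11→4 bottleneck 14, total now 27
augment #3: 8→7→13→3→4 bottleneck 6, total now 33
augment #4: 8→7→0→11→10→4 bottleneck 1, total now 34
augment #5: 8→1→5→0→11→10→4 bottleneck 9, total now 43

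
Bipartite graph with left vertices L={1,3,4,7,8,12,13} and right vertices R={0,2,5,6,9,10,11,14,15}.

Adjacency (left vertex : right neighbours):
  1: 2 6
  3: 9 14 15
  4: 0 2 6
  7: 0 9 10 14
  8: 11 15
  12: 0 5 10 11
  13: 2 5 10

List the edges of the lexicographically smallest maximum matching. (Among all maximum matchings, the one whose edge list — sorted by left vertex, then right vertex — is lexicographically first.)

Lex-smallest maximum matching: {(1,2), (3,9), (4,0), (7,10), (8,15), (12,11), (13,5)}

|M| = 7 (so the lex-smallest maximum matching has 7 edges)
process left vertices in ascending order; for each, take the smallest-labelled available neighbour that still permits 7 edges overall, or leave it unmatched if none does
lex-smallest matching: {1-2, 3-9, 4-0, 7-10, 8-15, 12-11, 13-5}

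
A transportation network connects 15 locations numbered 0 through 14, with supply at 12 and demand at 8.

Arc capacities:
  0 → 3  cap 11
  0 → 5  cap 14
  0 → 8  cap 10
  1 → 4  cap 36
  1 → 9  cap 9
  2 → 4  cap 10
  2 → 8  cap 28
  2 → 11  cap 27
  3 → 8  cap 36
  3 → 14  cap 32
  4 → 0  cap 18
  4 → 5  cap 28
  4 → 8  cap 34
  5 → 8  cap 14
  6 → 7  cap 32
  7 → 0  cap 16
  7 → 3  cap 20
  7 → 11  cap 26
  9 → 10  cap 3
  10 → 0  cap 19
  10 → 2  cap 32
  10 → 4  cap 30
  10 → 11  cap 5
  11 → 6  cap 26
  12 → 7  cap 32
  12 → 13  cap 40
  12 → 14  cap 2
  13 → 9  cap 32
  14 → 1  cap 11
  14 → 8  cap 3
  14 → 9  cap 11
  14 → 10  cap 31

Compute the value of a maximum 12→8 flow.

Maximum flow value: 37

augment #1: 12→14→8 bottleneck 2, total now 2
augment #2: 12→7→0→8 bottleneck 10, total now 12
augment #3: 12→7→3→8 bottleneck 20, total now 32
augment #4: 12→7→0→3→8 bottleneck 2, total now 34
augment #5: 12→13→9→10→2→8 bottleneck 3, total now 37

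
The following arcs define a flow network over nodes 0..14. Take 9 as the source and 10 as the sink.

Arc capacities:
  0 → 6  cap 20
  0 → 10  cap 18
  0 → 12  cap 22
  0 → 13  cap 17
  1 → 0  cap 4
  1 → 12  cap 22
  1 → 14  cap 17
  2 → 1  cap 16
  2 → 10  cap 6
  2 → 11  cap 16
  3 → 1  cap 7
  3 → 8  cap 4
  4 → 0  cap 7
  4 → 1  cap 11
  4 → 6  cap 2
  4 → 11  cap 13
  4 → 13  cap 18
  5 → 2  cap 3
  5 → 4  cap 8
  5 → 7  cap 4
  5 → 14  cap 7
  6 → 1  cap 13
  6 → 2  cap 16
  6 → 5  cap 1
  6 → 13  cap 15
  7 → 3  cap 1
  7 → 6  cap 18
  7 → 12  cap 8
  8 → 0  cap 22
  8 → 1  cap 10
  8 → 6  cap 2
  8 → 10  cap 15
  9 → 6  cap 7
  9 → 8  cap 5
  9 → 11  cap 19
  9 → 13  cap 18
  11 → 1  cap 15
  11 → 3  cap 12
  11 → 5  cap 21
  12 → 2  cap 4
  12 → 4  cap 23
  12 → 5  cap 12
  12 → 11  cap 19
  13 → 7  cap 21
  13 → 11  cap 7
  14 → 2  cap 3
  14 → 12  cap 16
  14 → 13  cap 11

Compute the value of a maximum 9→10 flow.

Maximum flow value: 26

augment #1: 9→8→10 bottleneck 5, total now 5
augment #2: 9→6→2→10 bottleneck 6, total now 11
augment #3: 9→6→1→0→10 bottleneck 1, total now 12
augment #4: 9→11→1→0→10 bottleneck 3, total now 15
augment #5: 9→11→3→8→10 bottleneck 4, total now 19
augment #6: 9→11→5→4→0→10 bottleneck 7, total now 26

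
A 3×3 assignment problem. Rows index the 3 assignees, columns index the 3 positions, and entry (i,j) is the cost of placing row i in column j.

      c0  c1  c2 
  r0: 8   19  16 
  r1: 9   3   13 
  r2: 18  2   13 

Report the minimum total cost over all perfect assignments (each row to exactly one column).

Minimum assignment cost: 23

optimal assignment: row0→col0 (cost 8), row1→col2 (cost 13), row2→col1 (cost 2)
total = 8 + 13 + 2 = 23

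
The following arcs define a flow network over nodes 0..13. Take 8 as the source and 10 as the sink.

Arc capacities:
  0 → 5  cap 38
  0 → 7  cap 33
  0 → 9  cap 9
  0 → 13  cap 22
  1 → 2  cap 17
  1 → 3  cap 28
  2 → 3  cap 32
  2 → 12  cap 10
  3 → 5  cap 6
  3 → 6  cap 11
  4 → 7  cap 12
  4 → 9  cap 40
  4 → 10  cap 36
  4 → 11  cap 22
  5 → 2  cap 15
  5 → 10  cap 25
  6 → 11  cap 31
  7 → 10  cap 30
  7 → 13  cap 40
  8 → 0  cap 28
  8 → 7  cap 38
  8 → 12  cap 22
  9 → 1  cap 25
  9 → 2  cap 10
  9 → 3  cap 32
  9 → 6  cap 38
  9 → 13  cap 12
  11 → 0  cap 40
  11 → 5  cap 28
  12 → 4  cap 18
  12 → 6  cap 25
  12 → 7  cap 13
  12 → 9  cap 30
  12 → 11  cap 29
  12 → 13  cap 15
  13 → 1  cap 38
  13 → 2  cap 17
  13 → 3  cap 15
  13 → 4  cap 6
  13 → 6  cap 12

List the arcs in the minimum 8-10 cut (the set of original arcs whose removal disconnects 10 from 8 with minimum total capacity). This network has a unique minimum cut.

augment #1: 8→7→10 push 30
augment #2: 8→0→5→10 push 25
augment #3: 8→12→4→10 push 18
augment #4: 8→0→13→4→10 push 3
augment #5: 8→7→13→4→10 push 3
max flow = 79; residual-reachable set from 8 gives S-side
cut edges (S→T): {(5,10), (7,10), (12,4), (13,4)} total cap 79

Min-cut arcs: {(5,10), (7,10), (12,4), (13,4)} (total capacity 79)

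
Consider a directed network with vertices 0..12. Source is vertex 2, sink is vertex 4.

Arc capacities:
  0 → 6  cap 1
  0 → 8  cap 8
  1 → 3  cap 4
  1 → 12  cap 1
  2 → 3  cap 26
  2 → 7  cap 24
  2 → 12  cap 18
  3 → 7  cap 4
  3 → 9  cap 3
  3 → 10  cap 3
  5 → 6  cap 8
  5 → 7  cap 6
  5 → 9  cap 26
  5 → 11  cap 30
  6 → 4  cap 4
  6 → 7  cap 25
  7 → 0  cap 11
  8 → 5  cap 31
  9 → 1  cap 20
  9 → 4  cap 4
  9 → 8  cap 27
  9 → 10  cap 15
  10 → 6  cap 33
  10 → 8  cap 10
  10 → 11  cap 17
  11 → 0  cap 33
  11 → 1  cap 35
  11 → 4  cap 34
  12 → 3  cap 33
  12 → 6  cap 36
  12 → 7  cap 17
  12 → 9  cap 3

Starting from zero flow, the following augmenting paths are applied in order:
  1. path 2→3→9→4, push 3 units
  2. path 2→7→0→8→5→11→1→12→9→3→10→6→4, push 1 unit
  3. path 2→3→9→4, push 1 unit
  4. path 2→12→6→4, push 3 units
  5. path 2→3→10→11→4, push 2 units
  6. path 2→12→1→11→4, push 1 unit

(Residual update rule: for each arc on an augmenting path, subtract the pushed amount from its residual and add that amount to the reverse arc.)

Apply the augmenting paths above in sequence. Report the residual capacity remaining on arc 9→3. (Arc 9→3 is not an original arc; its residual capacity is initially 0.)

after path 1 (2→3→9→4, push 3): res(9,3)=3
after path 2 (2→7→0→8→5→11→1→12→9→3→10→6→4, push 1): res(9,3)=2
after path 3 (2→3→9→4, push 1): res(9,3)=3
after path 4 (2→12→6→4, push 3): res(9,3)=3
after path 5 (2→3→10→11→4, push 2): res(9,3)=3
after path 6 (2→12→1→11→4, push 1): res(9,3)=3

Residual capacity of (9,3): 3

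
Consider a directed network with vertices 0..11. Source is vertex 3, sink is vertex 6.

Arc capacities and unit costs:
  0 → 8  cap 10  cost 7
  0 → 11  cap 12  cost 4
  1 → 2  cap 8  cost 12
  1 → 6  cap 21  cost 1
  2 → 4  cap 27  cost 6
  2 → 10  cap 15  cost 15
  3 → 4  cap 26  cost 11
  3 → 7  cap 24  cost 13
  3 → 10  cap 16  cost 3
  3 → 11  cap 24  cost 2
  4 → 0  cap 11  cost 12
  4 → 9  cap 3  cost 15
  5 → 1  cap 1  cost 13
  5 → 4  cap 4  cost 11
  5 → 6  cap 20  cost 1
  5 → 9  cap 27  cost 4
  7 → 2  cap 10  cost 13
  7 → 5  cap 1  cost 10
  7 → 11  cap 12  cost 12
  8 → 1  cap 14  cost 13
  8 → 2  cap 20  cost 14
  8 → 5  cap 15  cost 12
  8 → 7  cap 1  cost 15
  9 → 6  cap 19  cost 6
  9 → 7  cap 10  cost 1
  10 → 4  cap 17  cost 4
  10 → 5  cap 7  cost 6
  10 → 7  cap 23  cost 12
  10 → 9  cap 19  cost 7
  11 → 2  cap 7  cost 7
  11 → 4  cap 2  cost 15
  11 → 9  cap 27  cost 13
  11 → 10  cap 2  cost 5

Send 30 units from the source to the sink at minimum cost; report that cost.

Minimum cost for 30 units: 575

shortest-cost path #1: 3→10→5→6 push 7 @ unit cost 10 (adds 70)
shortest-cost path #2: 3→10→9→6 push 9 @ unit cost 16 (adds 144)
shortest-cost path #3: 3→11→10→9→6 push 2 @ unit cost 20 (adds 40)
shortest-cost path #4: 3→11→9→6 push 8 @ unit cost 21 (adds 168)
shortest-cost path #5: 3→7→5→6 push 1 @ unit cost 24 (adds 24)
shortest-cost path #6: 3→4→0→8→5→6 push 3 @ unit cost 43 (adds 129)
total cost = 575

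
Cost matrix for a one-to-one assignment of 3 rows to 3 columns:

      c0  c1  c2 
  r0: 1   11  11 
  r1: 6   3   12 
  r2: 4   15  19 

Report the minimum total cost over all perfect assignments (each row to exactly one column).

Minimum assignment cost: 18

optimal assignment: row0→col2 (cost 11), row1→col1 (cost 3), row2→col0 (cost 4)
total = 11 + 3 + 4 = 18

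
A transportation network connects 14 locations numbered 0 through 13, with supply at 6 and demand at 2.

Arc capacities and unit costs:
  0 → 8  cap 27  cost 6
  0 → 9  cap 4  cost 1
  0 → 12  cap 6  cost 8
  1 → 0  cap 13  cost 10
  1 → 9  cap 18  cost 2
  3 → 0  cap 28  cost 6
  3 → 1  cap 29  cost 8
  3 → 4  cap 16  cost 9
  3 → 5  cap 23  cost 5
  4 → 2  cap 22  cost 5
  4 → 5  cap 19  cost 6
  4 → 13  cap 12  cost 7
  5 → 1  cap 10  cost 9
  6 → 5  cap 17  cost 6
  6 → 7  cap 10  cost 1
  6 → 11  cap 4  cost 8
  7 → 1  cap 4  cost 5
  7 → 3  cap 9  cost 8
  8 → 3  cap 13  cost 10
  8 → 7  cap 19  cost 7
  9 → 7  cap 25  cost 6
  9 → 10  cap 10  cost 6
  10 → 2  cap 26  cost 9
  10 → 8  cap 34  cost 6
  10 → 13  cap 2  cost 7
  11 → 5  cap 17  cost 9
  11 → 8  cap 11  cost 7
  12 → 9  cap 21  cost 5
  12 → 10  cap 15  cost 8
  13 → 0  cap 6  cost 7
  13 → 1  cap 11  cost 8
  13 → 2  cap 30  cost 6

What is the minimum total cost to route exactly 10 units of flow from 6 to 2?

shortest-cost path #1: 6→7→3→4→2 push 9 @ unit cost 23 (adds 207)
shortest-cost path #2: 6→7→1→9→10→2 push 1 @ unit cost 23 (adds 23)
total cost = 230

Minimum cost for 10 units: 230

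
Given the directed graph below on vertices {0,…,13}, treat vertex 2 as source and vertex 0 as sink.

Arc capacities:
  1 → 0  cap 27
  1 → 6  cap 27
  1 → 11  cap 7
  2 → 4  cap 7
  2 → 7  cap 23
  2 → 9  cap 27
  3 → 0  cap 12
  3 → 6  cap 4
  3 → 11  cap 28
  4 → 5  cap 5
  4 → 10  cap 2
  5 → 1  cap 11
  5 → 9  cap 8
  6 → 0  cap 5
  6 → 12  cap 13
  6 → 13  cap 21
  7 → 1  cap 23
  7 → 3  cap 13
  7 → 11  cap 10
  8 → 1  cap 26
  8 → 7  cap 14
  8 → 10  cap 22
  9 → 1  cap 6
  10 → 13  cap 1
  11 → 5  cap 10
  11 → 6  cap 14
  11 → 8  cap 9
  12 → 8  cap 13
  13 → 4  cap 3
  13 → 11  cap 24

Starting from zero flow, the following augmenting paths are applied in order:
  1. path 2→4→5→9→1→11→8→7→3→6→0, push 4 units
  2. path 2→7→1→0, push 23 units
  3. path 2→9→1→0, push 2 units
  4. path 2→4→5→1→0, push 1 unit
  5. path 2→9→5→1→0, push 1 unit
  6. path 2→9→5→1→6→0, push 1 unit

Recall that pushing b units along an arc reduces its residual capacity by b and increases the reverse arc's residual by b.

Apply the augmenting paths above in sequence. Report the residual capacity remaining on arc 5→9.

Residual capacity of (5,9): 6

after path 1 (2→4→5→9→1→11→8→7→3→6→0, push 4): res(5,9)=4
after path 2 (2→7→1→0, push 23): res(5,9)=4
after path 3 (2→9→1→0, push 2): res(5,9)=4
after path 4 (2→4→5→1→0, push 1): res(5,9)=4
after path 5 (2→9→5→1→0, push 1): res(5,9)=5
after path 6 (2→9→5→1→6→0, push 1): res(5,9)=6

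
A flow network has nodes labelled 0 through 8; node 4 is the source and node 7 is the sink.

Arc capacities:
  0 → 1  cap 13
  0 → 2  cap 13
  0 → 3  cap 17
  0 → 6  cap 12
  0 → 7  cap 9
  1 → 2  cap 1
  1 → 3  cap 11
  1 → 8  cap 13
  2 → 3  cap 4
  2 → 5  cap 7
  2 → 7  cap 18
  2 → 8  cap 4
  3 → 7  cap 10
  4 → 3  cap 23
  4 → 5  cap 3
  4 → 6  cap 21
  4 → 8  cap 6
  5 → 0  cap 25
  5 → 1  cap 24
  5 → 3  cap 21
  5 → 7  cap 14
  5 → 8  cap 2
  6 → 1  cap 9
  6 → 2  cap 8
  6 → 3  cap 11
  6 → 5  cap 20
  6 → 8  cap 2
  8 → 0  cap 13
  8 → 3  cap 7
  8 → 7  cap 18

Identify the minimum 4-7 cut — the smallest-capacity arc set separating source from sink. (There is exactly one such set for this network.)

augment #1: 4→3→7 push 10
augment #2: 4→5→7 push 3
augment #3: 4→8→7 push 6
augment #4: 4→6→2→7 push 8
augment #5: 4→6→5→7 push 11
augment #6: 4→6→8→7 push 2
max flow = 40; residual-reachable set from 4 gives S-side
cut edges (S→T): {(3,7), (4,5), (4,6), (4,8)} total cap 40

Min-cut arcs: {(3,7), (4,5), (4,6), (4,8)} (total capacity 40)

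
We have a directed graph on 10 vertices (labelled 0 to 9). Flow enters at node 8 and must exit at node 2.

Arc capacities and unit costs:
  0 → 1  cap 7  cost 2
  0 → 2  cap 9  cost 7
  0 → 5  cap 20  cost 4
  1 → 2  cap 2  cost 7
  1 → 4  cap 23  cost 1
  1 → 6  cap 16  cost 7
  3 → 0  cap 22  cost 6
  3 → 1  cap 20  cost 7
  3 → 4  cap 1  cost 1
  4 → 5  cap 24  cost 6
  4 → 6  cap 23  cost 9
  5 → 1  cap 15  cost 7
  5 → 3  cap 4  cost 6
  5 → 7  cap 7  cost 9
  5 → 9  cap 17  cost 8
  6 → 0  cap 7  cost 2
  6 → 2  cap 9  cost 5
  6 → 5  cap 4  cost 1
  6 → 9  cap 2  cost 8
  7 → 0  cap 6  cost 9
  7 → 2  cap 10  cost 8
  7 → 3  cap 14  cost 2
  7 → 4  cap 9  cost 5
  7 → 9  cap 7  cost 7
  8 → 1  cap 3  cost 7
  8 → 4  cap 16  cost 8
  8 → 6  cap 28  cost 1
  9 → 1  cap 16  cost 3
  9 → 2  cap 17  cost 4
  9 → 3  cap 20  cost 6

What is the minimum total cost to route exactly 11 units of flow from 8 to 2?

Minimum cost for 11 units: 74

shortest-cost path #1: 8→6→2 push 9 @ unit cost 6 (adds 54)
shortest-cost path #2: 8→6→0→2 push 2 @ unit cost 10 (adds 20)
total cost = 74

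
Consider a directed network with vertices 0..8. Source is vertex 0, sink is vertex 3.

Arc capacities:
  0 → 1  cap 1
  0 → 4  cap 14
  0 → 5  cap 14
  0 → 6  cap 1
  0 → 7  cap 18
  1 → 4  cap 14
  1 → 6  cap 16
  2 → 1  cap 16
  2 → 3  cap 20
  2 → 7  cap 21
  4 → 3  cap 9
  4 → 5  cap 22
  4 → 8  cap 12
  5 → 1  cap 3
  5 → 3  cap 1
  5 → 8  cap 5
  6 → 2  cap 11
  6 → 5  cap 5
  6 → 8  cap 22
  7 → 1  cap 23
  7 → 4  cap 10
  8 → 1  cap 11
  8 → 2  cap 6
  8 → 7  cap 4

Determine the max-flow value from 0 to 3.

Maximum flow value: 27

augment #1: 0→4→3 bottleneck 9, total now 9
augment #2: 0→5→3 bottleneck 1, total now 10
augment #3: 0→6→2→3 bottleneck 1, total now 11
augment #4: 0→1→6→2→3 bottleneck 1, total now 12
augment #5: 0→4→8→2→3 bottleneck 5, total now 17
augment #6: 0→5→8→2→3 bottleneck 1, total now 18
augment #7: 0→5→1→6→2→3 bottleneck 3, total now 21
augment #8: 0→7→1→6→2→3 bottleneck 6, total now 27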